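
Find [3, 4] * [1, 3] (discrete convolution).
y[0] = 3×1 = 3; y[1] = 3×3 + 4×1 = 13; y[2] = 4×3 = 12

[3, 13, 12]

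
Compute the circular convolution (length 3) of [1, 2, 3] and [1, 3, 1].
Use y[k] = Σ_j u[j]·v[(k-j) mod 3]. y[0] = 1×1 + 2×1 + 3×3 = 12; y[1] = 1×3 + 2×1 + 3×1 = 8; y[2] = 1×1 + 2×3 + 3×1 = 10. Result: [12, 8, 10]

[12, 8, 10]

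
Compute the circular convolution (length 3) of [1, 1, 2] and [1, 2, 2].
Use y[k] = Σ_j s[j]·t[(k-j) mod 3]. y[0] = 1×1 + 1×2 + 2×2 = 7; y[1] = 1×2 + 1×1 + 2×2 = 7; y[2] = 1×2 + 1×2 + 2×1 = 6. Result: [7, 7, 6]

[7, 7, 6]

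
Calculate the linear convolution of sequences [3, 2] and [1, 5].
y[0] = 3×1 = 3; y[1] = 3×5 + 2×1 = 17; y[2] = 2×5 = 10

[3, 17, 10]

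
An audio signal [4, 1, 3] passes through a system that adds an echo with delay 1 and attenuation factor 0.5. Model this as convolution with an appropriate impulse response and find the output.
Direct-path + delayed-attenuated-path model → impulse response h = [1, 0.5] (1 at lag 0, 0.5 at lag 1). Output y[n] = x[n] + 0.5·x[n - 1] (with x[n] = 0 outside 0..2): y[0] = 4 + 0.5×0 = 4; y[1] = 1 + 0.5×4 = 3.0; y[2] = 3 + 0.5×1 = 3.5; y[3] = 0 + 0.5×3 = 1.5. So y = [4, 3.0, 3.5, 1.5]

[4, 3.0, 3.5, 1.5]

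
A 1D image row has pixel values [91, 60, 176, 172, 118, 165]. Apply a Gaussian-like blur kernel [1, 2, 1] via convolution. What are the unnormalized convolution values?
Convolve image row [91, 60, 176, 172, 118, 165] with kernel [1, 2, 1]: y[0] = 91×1 = 91; y[1] = 91×2 + 60×1 = 242; y[2] = 91×1 + 60×2 + 176×1 = 387; y[3] = 60×1 + 176×2 + 172×1 = 584; y[4] = 176×1 + 172×2 + 118×1 = 638; y[5] = 172×1 + 118×2 + 165×1 = 573; y[6] = 118×1 + 165×2 = 448; y[7] = 165×1 = 165 → [91, 242, 387, 584, 638, 573, 448, 165]. Normalization factor = sum(kernel) = 4.

[91, 242, 387, 584, 638, 573, 448, 165]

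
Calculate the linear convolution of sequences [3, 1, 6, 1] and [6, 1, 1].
y[0] = 3×6 = 18; y[1] = 3×1 + 1×6 = 9; y[2] = 3×1 + 1×1 + 6×6 = 40; y[3] = 1×1 + 6×1 + 1×6 = 13; y[4] = 6×1 + 1×1 = 7; y[5] = 1×1 = 1

[18, 9, 40, 13, 7, 1]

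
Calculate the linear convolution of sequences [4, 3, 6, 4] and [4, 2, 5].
y[0] = 4×4 = 16; y[1] = 4×2 + 3×4 = 20; y[2] = 4×5 + 3×2 + 6×4 = 50; y[3] = 3×5 + 6×2 + 4×4 = 43; y[4] = 6×5 + 4×2 = 38; y[5] = 4×5 = 20

[16, 20, 50, 43, 38, 20]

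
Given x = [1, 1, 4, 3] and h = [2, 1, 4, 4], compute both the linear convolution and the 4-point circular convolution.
Linear: y_lin[0] = 1×2 = 2; y_lin[1] = 1×1 + 1×2 = 3; y_lin[2] = 1×4 + 1×1 + 4×2 = 13; y_lin[3] = 1×4 + 1×4 + 4×1 + 3×2 = 18; y_lin[4] = 1×4 + 4×4 + 3×1 = 23; y_lin[5] = 4×4 + 3×4 = 28; y_lin[6] = 3×4 = 12 → [2, 3, 13, 18, 23, 28, 12]. Circular (length 4): y[0] = 1×2 + 1×4 + 4×4 + 3×1 = 25; y[1] = 1×1 + 1×2 + 4×4 + 3×4 = 31; y[2] = 1×4 + 1×1 + 4×2 + 3×4 = 25; y[3] = 1×4 + 1×4 + 4×1 + 3×2 = 18 → [25, 31, 25, 18]

Linear: [2, 3, 13, 18, 23, 28, 12], Circular: [25, 31, 25, 18]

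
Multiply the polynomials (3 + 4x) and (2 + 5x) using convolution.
Ascending coefficients: a = [3, 4], b = [2, 5]. c[0] = 3×2 = 6; c[1] = 3×5 + 4×2 = 23; c[2] = 4×5 = 20. Result coefficients: [6, 23, 20] → 6 + 23x + 20x^2

6 + 23x + 20x^2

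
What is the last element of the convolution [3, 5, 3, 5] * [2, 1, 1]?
Use y[k] = Σ_i a[i]·b[k-i] at k=5. y[5] = 5×1 = 5

5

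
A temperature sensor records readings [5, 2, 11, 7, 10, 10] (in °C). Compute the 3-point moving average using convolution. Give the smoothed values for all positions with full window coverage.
3-point moving average kernel = [1, 1, 1]. Apply in 'valid' mode (full window coverage): avg[0] = (5 + 2 + 11) / 3 = 6.0; avg[1] = (2 + 11 + 7) / 3 = 6.67; avg[2] = (11 + 7 + 10) / 3 = 9.33; avg[3] = (7 + 10 + 10) / 3 = 9.0. Smoothed values: [6.0, 6.67, 9.33, 9.0]

[6.0, 6.67, 9.33, 9.0]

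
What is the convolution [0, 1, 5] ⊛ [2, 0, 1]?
y[0] = 0×2 = 0; y[1] = 0×0 + 1×2 = 2; y[2] = 0×1 + 1×0 + 5×2 = 10; y[3] = 1×1 + 5×0 = 1; y[4] = 5×1 = 5

[0, 2, 10, 1, 5]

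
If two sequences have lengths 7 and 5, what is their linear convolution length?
Linear/full convolution length: m + n - 1 = 7 + 5 - 1 = 11

11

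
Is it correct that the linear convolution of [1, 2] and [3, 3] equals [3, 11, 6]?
Recompute linear convolution of [1, 2] and [3, 3]: y[0] = 1×3 = 3; y[1] = 1×3 + 2×3 = 9; y[2] = 2×3 = 6 → [3, 9, 6]. Compare to given [3, 11, 6]: they differ at index 1: given 11, correct 9, so answer: No

No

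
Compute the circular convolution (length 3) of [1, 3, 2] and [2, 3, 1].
Use y[k] = Σ_j f[j]·g[(k-j) mod 3]. y[0] = 1×2 + 3×1 + 2×3 = 11; y[1] = 1×3 + 3×2 + 2×1 = 11; y[2] = 1×1 + 3×3 + 2×2 = 14. Result: [11, 11, 14]

[11, 11, 14]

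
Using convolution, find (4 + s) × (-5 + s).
Ascending coefficients: a = [4, 1], b = [-5, 1]. c[0] = 4×-5 = -20; c[1] = 4×1 + 1×-5 = -1; c[2] = 1×1 = 1. Result coefficients: [-20, -1, 1] → -20 - s + s^2

-20 - s + s^2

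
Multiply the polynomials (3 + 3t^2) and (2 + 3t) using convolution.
Ascending coefficients: a = [3, 0, 3], b = [2, 3]. c[0] = 3×2 = 6; c[1] = 3×3 + 0×2 = 9; c[2] = 0×3 + 3×2 = 6; c[3] = 3×3 = 9. Result coefficients: [6, 9, 6, 9] → 6 + 9t + 6t^2 + 9t^3

6 + 9t + 6t^2 + 9t^3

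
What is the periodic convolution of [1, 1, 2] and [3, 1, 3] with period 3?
Use y[k] = Σ_j s[j]·t[(k-j) mod 3]. y[0] = 1×3 + 1×3 + 2×1 = 8; y[1] = 1×1 + 1×3 + 2×3 = 10; y[2] = 1×3 + 1×1 + 2×3 = 10. Result: [8, 10, 10]

[8, 10, 10]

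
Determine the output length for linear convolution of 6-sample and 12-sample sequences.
Linear/full convolution length: m + n - 1 = 6 + 12 - 1 = 17

17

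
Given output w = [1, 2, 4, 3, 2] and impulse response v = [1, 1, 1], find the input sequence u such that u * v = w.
Deconvolve w=[1, 2, 4, 3, 2] by v=[1, 1, 1]. Since v[0]=1, solve forward: u[0] = w[0] / 1 = 1; u[1] = (w[1] - 1×1) / 1 = 1; u[2] = (w[2] - 1×1 - 1×1) / 1 = 2. So u = [1, 1, 2]. Check by forward convolution: w[0] = 1×1 = 1; w[1] = 1×1 + 1×1 = 2; w[2] = 1×1 + 1×1 + 2×1 = 4; w[3] = 1×1 + 2×1 = 3; w[4] = 2×1 = 2

[1, 1, 2]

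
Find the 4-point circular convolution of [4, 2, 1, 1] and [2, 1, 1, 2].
Use y[k] = Σ_j a[j]·b[(k-j) mod 4]. y[0] = 4×2 + 2×2 + 1×1 + 1×1 = 14; y[1] = 4×1 + 2×2 + 1×2 + 1×1 = 11; y[2] = 4×1 + 2×1 + 1×2 + 1×2 = 10; y[3] = 4×2 + 2×1 + 1×1 + 1×2 = 13. Result: [14, 11, 10, 13]

[14, 11, 10, 13]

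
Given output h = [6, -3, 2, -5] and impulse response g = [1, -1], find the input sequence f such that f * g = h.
Deconvolve h=[6, -3, 2, -5] by g=[1, -1]. Since g[0]=1, solve forward: f[0] = h[0] / 1 = 6; f[1] = (h[1] - 6×-1) / 1 = 3; f[2] = (h[2] - 3×-1) / 1 = 5. So f = [6, 3, 5]. Check by forward convolution: h[0] = 6×1 = 6; h[1] = 6×-1 + 3×1 = -3; h[2] = 3×-1 + 5×1 = 2; h[3] = 5×-1 = -5

[6, 3, 5]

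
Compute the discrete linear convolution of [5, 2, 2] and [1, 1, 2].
y[0] = 5×1 = 5; y[1] = 5×1 + 2×1 = 7; y[2] = 5×2 + 2×1 + 2×1 = 14; y[3] = 2×2 + 2×1 = 6; y[4] = 2×2 = 4

[5, 7, 14, 6, 4]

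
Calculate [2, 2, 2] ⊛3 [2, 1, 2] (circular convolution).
Use y[k] = Σ_j a[j]·b[(k-j) mod 3]. y[0] = 2×2 + 2×2 + 2×1 = 10; y[1] = 2×1 + 2×2 + 2×2 = 10; y[2] = 2×2 + 2×1 + 2×2 = 10. Result: [10, 10, 10]

[10, 10, 10]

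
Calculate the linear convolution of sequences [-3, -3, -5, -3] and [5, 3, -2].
y[0] = -3×5 = -15; y[1] = -3×3 + -3×5 = -24; y[2] = -3×-2 + -3×3 + -5×5 = -28; y[3] = -3×-2 + -5×3 + -3×5 = -24; y[4] = -5×-2 + -3×3 = 1; y[5] = -3×-2 = 6

[-15, -24, -28, -24, 1, 6]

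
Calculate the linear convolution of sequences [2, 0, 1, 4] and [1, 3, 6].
y[0] = 2×1 = 2; y[1] = 2×3 + 0×1 = 6; y[2] = 2×6 + 0×3 + 1×1 = 13; y[3] = 0×6 + 1×3 + 4×1 = 7; y[4] = 1×6 + 4×3 = 18; y[5] = 4×6 = 24

[2, 6, 13, 7, 18, 24]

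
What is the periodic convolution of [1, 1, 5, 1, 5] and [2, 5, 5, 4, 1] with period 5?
Use y[k] = Σ_j s[j]·t[(k-j) mod 5]. y[0] = 1×2 + 1×1 + 5×4 + 1×5 + 5×5 = 53; y[1] = 1×5 + 1×2 + 5×1 + 1×4 + 5×5 = 41; y[2] = 1×5 + 1×5 + 5×2 + 1×1 + 5×4 = 41; y[3] = 1×4 + 1×5 + 5×5 + 1×2 + 5×1 = 41; y[4] = 1×1 + 1×4 + 5×5 + 1×5 + 5×2 = 45. Result: [53, 41, 41, 41, 45]

[53, 41, 41, 41, 45]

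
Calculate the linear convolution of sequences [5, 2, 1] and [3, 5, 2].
y[0] = 5×3 = 15; y[1] = 5×5 + 2×3 = 31; y[2] = 5×2 + 2×5 + 1×3 = 23; y[3] = 2×2 + 1×5 = 9; y[4] = 1×2 = 2

[15, 31, 23, 9, 2]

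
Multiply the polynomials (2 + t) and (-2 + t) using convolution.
Ascending coefficients: a = [2, 1], b = [-2, 1]. c[0] = 2×-2 = -4; c[1] = 2×1 + 1×-2 = 0; c[2] = 1×1 = 1. Result coefficients: [-4, 0, 1] → -4 + t^2

-4 + t^2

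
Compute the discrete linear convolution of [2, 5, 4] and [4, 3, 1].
y[0] = 2×4 = 8; y[1] = 2×3 + 5×4 = 26; y[2] = 2×1 + 5×3 + 4×4 = 33; y[3] = 5×1 + 4×3 = 17; y[4] = 4×1 = 4

[8, 26, 33, 17, 4]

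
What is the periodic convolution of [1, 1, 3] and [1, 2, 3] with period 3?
Use y[k] = Σ_j u[j]·v[(k-j) mod 3]. y[0] = 1×1 + 1×3 + 3×2 = 10; y[1] = 1×2 + 1×1 + 3×3 = 12; y[2] = 1×3 + 1×2 + 3×1 = 8. Result: [10, 12, 8]

[10, 12, 8]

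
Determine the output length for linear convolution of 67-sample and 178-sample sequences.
Linear/full convolution length: m + n - 1 = 67 + 178 - 1 = 244

244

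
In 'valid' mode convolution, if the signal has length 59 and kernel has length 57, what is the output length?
'Valid' mode counts only positions where the kernel fully overlaps the signal: m - n + 1 = 59 - 57 + 1 = 3

3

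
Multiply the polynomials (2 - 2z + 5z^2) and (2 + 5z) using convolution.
Ascending coefficients: a = [2, -2, 5], b = [2, 5]. c[0] = 2×2 = 4; c[1] = 2×5 + -2×2 = 6; c[2] = -2×5 + 5×2 = 0; c[3] = 5×5 = 25. Result coefficients: [4, 6, 0, 25] → 4 + 6z + 25z^3

4 + 6z + 25z^3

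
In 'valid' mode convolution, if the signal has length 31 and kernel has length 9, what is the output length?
'Valid' mode counts only positions where the kernel fully overlaps the signal: m - n + 1 = 31 - 9 + 1 = 23

23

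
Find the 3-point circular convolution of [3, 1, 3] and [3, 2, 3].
Use y[k] = Σ_j u[j]·v[(k-j) mod 3]. y[0] = 3×3 + 1×3 + 3×2 = 18; y[1] = 3×2 + 1×3 + 3×3 = 18; y[2] = 3×3 + 1×2 + 3×3 = 20. Result: [18, 18, 20]

[18, 18, 20]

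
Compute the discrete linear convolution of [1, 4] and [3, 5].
y[0] = 1×3 = 3; y[1] = 1×5 + 4×3 = 17; y[2] = 4×5 = 20

[3, 17, 20]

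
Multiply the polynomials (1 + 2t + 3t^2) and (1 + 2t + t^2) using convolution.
Ascending coefficients: a = [1, 2, 3], b = [1, 2, 1]. c[0] = 1×1 = 1; c[1] = 1×2 + 2×1 = 4; c[2] = 1×1 + 2×2 + 3×1 = 8; c[3] = 2×1 + 3×2 = 8; c[4] = 3×1 = 3. Result coefficients: [1, 4, 8, 8, 3] → 1 + 4t + 8t^2 + 8t^3 + 3t^4

1 + 4t + 8t^2 + 8t^3 + 3t^4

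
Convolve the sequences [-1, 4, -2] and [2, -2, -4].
y[0] = -1×2 = -2; y[1] = -1×-2 + 4×2 = 10; y[2] = -1×-4 + 4×-2 + -2×2 = -8; y[3] = 4×-4 + -2×-2 = -12; y[4] = -2×-4 = 8

[-2, 10, -8, -12, 8]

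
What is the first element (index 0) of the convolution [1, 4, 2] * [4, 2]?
Use y[k] = Σ_i a[i]·b[k-i] at k=0. y[0] = 1×4 = 4

4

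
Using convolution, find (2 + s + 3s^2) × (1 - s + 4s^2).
Ascending coefficients: a = [2, 1, 3], b = [1, -1, 4]. c[0] = 2×1 = 2; c[1] = 2×-1 + 1×1 = -1; c[2] = 2×4 + 1×-1 + 3×1 = 10; c[3] = 1×4 + 3×-1 = 1; c[4] = 3×4 = 12. Result coefficients: [2, -1, 10, 1, 12] → 2 - s + 10s^2 + s^3 + 12s^4

2 - s + 10s^2 + s^3 + 12s^4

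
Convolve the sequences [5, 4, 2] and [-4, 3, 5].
y[0] = 5×-4 = -20; y[1] = 5×3 + 4×-4 = -1; y[2] = 5×5 + 4×3 + 2×-4 = 29; y[3] = 4×5 + 2×3 = 26; y[4] = 2×5 = 10

[-20, -1, 29, 26, 10]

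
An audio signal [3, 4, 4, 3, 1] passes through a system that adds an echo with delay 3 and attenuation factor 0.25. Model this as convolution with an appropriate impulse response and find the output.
Direct-path + delayed-attenuated-path model → impulse response h = [1, 0, 0, 0.25] (1 at lag 0, 0.25 at lag 3). Output y[n] = x[n] + 0.25·x[n - 3] (with x[n] = 0 outside 0..4): y[0] = 3 + 0.25×0 = 3; y[1] = 4 + 0.25×0 = 4; y[2] = 4 + 0.25×0 = 4; y[3] = 3 + 0.25×3 = 3.75; y[4] = 1 + 0.25×4 = 2.0; y[5] = 0 + 0.25×4 = 1.0; y[6] = 0 + 0.25×3 = 0.75; y[7] = 0 + 0.25×1 = 0.25. So y = [3, 4, 4, 3.75, 2.0, 1.0, 0.75, 0.25]

[3, 4, 4, 3.75, 2.0, 1.0, 0.75, 0.25]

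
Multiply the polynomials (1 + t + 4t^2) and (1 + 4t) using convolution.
Ascending coefficients: a = [1, 1, 4], b = [1, 4]. c[0] = 1×1 = 1; c[1] = 1×4 + 1×1 = 5; c[2] = 1×4 + 4×1 = 8; c[3] = 4×4 = 16. Result coefficients: [1, 5, 8, 16] → 1 + 5t + 8t^2 + 16t^3

1 + 5t + 8t^2 + 16t^3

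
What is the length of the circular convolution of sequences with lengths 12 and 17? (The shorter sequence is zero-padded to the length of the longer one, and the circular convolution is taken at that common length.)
Circular convolution (zero-padding the shorter input) has length max(m, n) = max(12, 17) = 17

17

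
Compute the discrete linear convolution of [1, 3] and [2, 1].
y[0] = 1×2 = 2; y[1] = 1×1 + 3×2 = 7; y[2] = 3×1 = 3

[2, 7, 3]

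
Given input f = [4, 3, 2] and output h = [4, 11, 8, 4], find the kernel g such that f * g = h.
Output length 4 = len(f) + len(g) - 1 ⇒ len(g) = 2. Solve g forward using g[k] = (h[k] - Σ_{i≥1} f[i]·g[k-i]) / f[0]: g[0] = h[0] / f[0] = 4 / 4 = 1; g[1] = (h[1] - 3×1) / f[0] = (11 - 3×1) / 4 = 2. So g = [1, 2]. Forward-check [4, 3, 2] * [1, 2]: h[0] = 4×1 = 4; h[1] = 4×2 + 3×1 = 11; h[2] = 3×2 + 2×1 = 8; h[3] = 2×2 = 4 → [4, 11, 8, 4] ✓

[1, 2]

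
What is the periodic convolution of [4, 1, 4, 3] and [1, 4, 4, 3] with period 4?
Use y[k] = Σ_j s[j]·t[(k-j) mod 4]. y[0] = 4×1 + 1×3 + 4×4 + 3×4 = 35; y[1] = 4×4 + 1×1 + 4×3 + 3×4 = 41; y[2] = 4×4 + 1×4 + 4×1 + 3×3 = 33; y[3] = 4×3 + 1×4 + 4×4 + 3×1 = 35. Result: [35, 41, 33, 35]

[35, 41, 33, 35]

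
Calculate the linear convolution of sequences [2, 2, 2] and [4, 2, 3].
y[0] = 2×4 = 8; y[1] = 2×2 + 2×4 = 12; y[2] = 2×3 + 2×2 + 2×4 = 18; y[3] = 2×3 + 2×2 = 10; y[4] = 2×3 = 6

[8, 12, 18, 10, 6]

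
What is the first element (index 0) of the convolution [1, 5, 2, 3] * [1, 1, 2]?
Use y[k] = Σ_i a[i]·b[k-i] at k=0. y[0] = 1×1 = 1

1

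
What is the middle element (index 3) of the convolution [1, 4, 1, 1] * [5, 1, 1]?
Use y[k] = Σ_i a[i]·b[k-i] at k=3. y[3] = 4×1 + 1×1 + 1×5 = 10

10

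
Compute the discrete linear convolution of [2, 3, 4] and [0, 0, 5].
y[0] = 2×0 = 0; y[1] = 2×0 + 3×0 = 0; y[2] = 2×5 + 3×0 + 4×0 = 10; y[3] = 3×5 + 4×0 = 15; y[4] = 4×5 = 20

[0, 0, 10, 15, 20]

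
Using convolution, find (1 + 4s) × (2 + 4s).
Ascending coefficients: a = [1, 4], b = [2, 4]. c[0] = 1×2 = 2; c[1] = 1×4 + 4×2 = 12; c[2] = 4×4 = 16. Result coefficients: [2, 12, 16] → 2 + 12s + 16s^2

2 + 12s + 16s^2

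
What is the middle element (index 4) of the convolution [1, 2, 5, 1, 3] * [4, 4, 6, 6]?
Use y[k] = Σ_i a[i]·b[k-i] at k=4. y[4] = 2×6 + 5×6 + 1×4 + 3×4 = 58

58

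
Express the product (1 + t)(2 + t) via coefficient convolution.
Ascending coefficients: a = [1, 1], b = [2, 1]. c[0] = 1×2 = 2; c[1] = 1×1 + 1×2 = 3; c[2] = 1×1 = 1. Result coefficients: [2, 3, 1] → 2 + 3t + t^2

2 + 3t + t^2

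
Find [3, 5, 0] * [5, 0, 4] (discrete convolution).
y[0] = 3×5 = 15; y[1] = 3×0 + 5×5 = 25; y[2] = 3×4 + 5×0 + 0×5 = 12; y[3] = 5×4 + 0×0 = 20; y[4] = 0×4 = 0

[15, 25, 12, 20, 0]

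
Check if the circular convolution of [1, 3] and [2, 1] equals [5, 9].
Recompute circular convolution of [1, 3] and [2, 1]: y[0] = 1×2 + 3×1 = 5; y[1] = 1×1 + 3×2 = 7 → [5, 7]. Compare to given [5, 9]: they differ at index 1: given 9, correct 7, so answer: No

No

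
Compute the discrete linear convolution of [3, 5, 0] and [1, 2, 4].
y[0] = 3×1 = 3; y[1] = 3×2 + 5×1 = 11; y[2] = 3×4 + 5×2 + 0×1 = 22; y[3] = 5×4 + 0×2 = 20; y[4] = 0×4 = 0

[3, 11, 22, 20, 0]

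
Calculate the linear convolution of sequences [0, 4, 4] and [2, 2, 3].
y[0] = 0×2 = 0; y[1] = 0×2 + 4×2 = 8; y[2] = 0×3 + 4×2 + 4×2 = 16; y[3] = 4×3 + 4×2 = 20; y[4] = 4×3 = 12

[0, 8, 16, 20, 12]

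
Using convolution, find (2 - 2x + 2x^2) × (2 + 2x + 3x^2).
Ascending coefficients: a = [2, -2, 2], b = [2, 2, 3]. c[0] = 2×2 = 4; c[1] = 2×2 + -2×2 = 0; c[2] = 2×3 + -2×2 + 2×2 = 6; c[3] = -2×3 + 2×2 = -2; c[4] = 2×3 = 6. Result coefficients: [4, 0, 6, -2, 6] → 4 + 6x^2 - 2x^3 + 6x^4

4 + 6x^2 - 2x^3 + 6x^4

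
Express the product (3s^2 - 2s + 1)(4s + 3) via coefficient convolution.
Ascending coefficients: a = [1, -2, 3], b = [3, 4]. c[0] = 1×3 = 3; c[1] = 1×4 + -2×3 = -2; c[2] = -2×4 + 3×3 = 1; c[3] = 3×4 = 12. Result coefficients: [3, -2, 1, 12] → 12s^3 + s^2 - 2s + 3

12s^3 + s^2 - 2s + 3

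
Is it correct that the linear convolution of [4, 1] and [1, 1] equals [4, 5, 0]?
Recompute linear convolution of [4, 1] and [1, 1]: y[0] = 4×1 = 4; y[1] = 4×1 + 1×1 = 5; y[2] = 1×1 = 1 → [4, 5, 1]. Compare to given [4, 5, 0]: they differ at index 2: given 0, correct 1, so answer: No

No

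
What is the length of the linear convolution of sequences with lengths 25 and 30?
Linear/full convolution length: m + n - 1 = 25 + 30 - 1 = 54

54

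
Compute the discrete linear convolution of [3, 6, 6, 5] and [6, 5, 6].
y[0] = 3×6 = 18; y[1] = 3×5 + 6×6 = 51; y[2] = 3×6 + 6×5 + 6×6 = 84; y[3] = 6×6 + 6×5 + 5×6 = 96; y[4] = 6×6 + 5×5 = 61; y[5] = 5×6 = 30

[18, 51, 84, 96, 61, 30]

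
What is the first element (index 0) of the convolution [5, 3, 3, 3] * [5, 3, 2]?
Use y[k] = Σ_i a[i]·b[k-i] at k=0. y[0] = 5×5 = 25

25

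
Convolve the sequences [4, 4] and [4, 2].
y[0] = 4×4 = 16; y[1] = 4×2 + 4×4 = 24; y[2] = 4×2 = 8

[16, 24, 8]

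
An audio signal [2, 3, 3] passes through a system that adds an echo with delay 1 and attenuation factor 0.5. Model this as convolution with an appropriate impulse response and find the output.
Direct-path + delayed-attenuated-path model → impulse response h = [1, 0.5] (1 at lag 0, 0.5 at lag 1). Output y[n] = x[n] + 0.5·x[n - 1] (with x[n] = 0 outside 0..2): y[0] = 2 + 0.5×0 = 2; y[1] = 3 + 0.5×2 = 4.0; y[2] = 3 + 0.5×3 = 4.5; y[3] = 0 + 0.5×3 = 1.5. So y = [2, 4.0, 4.5, 1.5]

[2, 4.0, 4.5, 1.5]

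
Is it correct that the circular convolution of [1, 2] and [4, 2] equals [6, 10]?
Recompute circular convolution of [1, 2] and [4, 2]: y[0] = 1×4 + 2×2 = 8; y[1] = 1×2 + 2×4 = 10 → [8, 10]. Compare to given [6, 10]: they differ at index 0: given 6, correct 8, so answer: No

No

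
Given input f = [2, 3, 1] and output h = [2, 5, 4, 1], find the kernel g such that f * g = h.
Output length 4 = len(f) + len(g) - 1 ⇒ len(g) = 2. Solve g forward using g[k] = (h[k] - Σ_{i≥1} f[i]·g[k-i]) / f[0]: g[0] = h[0] / f[0] = 2 / 2 = 1; g[1] = (h[1] - 3×1) / f[0] = (5 - 3×1) / 2 = 1. So g = [1, 1]. Forward-check [2, 3, 1] * [1, 1]: h[0] = 2×1 = 2; h[1] = 2×1 + 3×1 = 5; h[2] = 3×1 + 1×1 = 4; h[3] = 1×1 = 1 → [2, 5, 4, 1] ✓

[1, 1]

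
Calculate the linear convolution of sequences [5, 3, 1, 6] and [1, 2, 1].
y[0] = 5×1 = 5; y[1] = 5×2 + 3×1 = 13; y[2] = 5×1 + 3×2 + 1×1 = 12; y[3] = 3×1 + 1×2 + 6×1 = 11; y[4] = 1×1 + 6×2 = 13; y[5] = 6×1 = 6

[5, 13, 12, 11, 13, 6]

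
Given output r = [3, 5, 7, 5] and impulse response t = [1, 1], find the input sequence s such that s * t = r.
Deconvolve r=[3, 5, 7, 5] by t=[1, 1]. Since t[0]=1, solve forward: s[0] = r[0] / 1 = 3; s[1] = (r[1] - 3×1) / 1 = 2; s[2] = (r[2] - 2×1) / 1 = 5. So s = [3, 2, 5]. Check by forward convolution: r[0] = 3×1 = 3; r[1] = 3×1 + 2×1 = 5; r[2] = 2×1 + 5×1 = 7; r[3] = 5×1 = 5

[3, 2, 5]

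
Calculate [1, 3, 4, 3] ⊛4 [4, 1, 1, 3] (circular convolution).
Use y[k] = Σ_j x[j]·h[(k-j) mod 4]. y[0] = 1×4 + 3×3 + 4×1 + 3×1 = 20; y[1] = 1×1 + 3×4 + 4×3 + 3×1 = 28; y[2] = 1×1 + 3×1 + 4×4 + 3×3 = 29; y[3] = 1×3 + 3×1 + 4×1 + 3×4 = 22. Result: [20, 28, 29, 22]

[20, 28, 29, 22]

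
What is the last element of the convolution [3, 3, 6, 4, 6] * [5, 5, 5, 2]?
Use y[k] = Σ_i a[i]·b[k-i] at k=7. y[7] = 6×2 = 12

12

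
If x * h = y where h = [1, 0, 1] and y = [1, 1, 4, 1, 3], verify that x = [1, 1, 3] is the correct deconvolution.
Forward-compute [1, 1, 3] * [1, 0, 1]: y[0] = 1×1 = 1; y[1] = 1×0 + 1×1 = 1; y[2] = 1×1 + 1×0 + 3×1 = 4; y[3] = 1×1 + 3×0 = 1; y[4] = 3×1 = 3 → [1, 1, 4, 1, 3]. Matches given y = [1, 1, 4, 1, 3], so verified.

Verified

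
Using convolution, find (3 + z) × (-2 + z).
Ascending coefficients: a = [3, 1], b = [-2, 1]. c[0] = 3×-2 = -6; c[1] = 3×1 + 1×-2 = 1; c[2] = 1×1 = 1. Result coefficients: [-6, 1, 1] → -6 + z + z^2

-6 + z + z^2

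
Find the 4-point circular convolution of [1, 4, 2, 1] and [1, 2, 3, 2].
Use y[k] = Σ_j f[j]·g[(k-j) mod 4]. y[0] = 1×1 + 4×2 + 2×3 + 1×2 = 17; y[1] = 1×2 + 4×1 + 2×2 + 1×3 = 13; y[2] = 1×3 + 4×2 + 2×1 + 1×2 = 15; y[3] = 1×2 + 4×3 + 2×2 + 1×1 = 19. Result: [17, 13, 15, 19]

[17, 13, 15, 19]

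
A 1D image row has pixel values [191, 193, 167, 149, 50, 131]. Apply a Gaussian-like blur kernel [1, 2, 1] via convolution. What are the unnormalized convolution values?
Convolve image row [191, 193, 167, 149, 50, 131] with kernel [1, 2, 1]: y[0] = 191×1 = 191; y[1] = 191×2 + 193×1 = 575; y[2] = 191×1 + 193×2 + 167×1 = 744; y[3] = 193×1 + 167×2 + 149×1 = 676; y[4] = 167×1 + 149×2 + 50×1 = 515; y[5] = 149×1 + 50×2 + 131×1 = 380; y[6] = 50×1 + 131×2 = 312; y[7] = 131×1 = 131 → [191, 575, 744, 676, 515, 380, 312, 131]. Normalization factor = sum(kernel) = 4.

[191, 575, 744, 676, 515, 380, 312, 131]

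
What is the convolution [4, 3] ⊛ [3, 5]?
y[0] = 4×3 = 12; y[1] = 4×5 + 3×3 = 29; y[2] = 3×5 = 15

[12, 29, 15]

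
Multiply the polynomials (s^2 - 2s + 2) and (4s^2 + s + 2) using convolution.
Ascending coefficients: a = [2, -2, 1], b = [2, 1, 4]. c[0] = 2×2 = 4; c[1] = 2×1 + -2×2 = -2; c[2] = 2×4 + -2×1 + 1×2 = 8; c[3] = -2×4 + 1×1 = -7; c[4] = 1×4 = 4. Result coefficients: [4, -2, 8, -7, 4] → 4s^4 - 7s^3 + 8s^2 - 2s + 4

4s^4 - 7s^3 + 8s^2 - 2s + 4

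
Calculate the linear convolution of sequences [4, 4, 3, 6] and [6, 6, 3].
y[0] = 4×6 = 24; y[1] = 4×6 + 4×6 = 48; y[2] = 4×3 + 4×6 + 3×6 = 54; y[3] = 4×3 + 3×6 + 6×6 = 66; y[4] = 3×3 + 6×6 = 45; y[5] = 6×3 = 18

[24, 48, 54, 66, 45, 18]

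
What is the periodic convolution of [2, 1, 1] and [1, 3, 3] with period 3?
Use y[k] = Σ_j u[j]·v[(k-j) mod 3]. y[0] = 2×1 + 1×3 + 1×3 = 8; y[1] = 2×3 + 1×1 + 1×3 = 10; y[2] = 2×3 + 1×3 + 1×1 = 10. Result: [8, 10, 10]

[8, 10, 10]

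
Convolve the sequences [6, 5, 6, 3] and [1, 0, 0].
y[0] = 6×1 = 6; y[1] = 6×0 + 5×1 = 5; y[2] = 6×0 + 5×0 + 6×1 = 6; y[3] = 5×0 + 6×0 + 3×1 = 3; y[4] = 6×0 + 3×0 = 0; y[5] = 3×0 = 0

[6, 5, 6, 3, 0, 0]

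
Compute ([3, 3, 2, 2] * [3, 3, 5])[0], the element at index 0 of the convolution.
Use y[k] = Σ_i a[i]·b[k-i] at k=0. y[0] = 3×3 = 9

9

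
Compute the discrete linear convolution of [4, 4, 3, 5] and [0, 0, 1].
y[0] = 4×0 = 0; y[1] = 4×0 + 4×0 = 0; y[2] = 4×1 + 4×0 + 3×0 = 4; y[3] = 4×1 + 3×0 + 5×0 = 4; y[4] = 3×1 + 5×0 = 3; y[5] = 5×1 = 5

[0, 0, 4, 4, 3, 5]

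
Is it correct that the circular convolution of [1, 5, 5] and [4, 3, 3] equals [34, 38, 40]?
Recompute circular convolution of [1, 5, 5] and [4, 3, 3]: y[0] = 1×4 + 5×3 + 5×3 = 34; y[1] = 1×3 + 5×4 + 5×3 = 38; y[2] = 1×3 + 5×3 + 5×4 = 38 → [34, 38, 38]. Compare to given [34, 38, 40]: they differ at index 2: given 40, correct 38, so answer: No

No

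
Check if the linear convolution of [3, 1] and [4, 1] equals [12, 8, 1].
Recompute linear convolution of [3, 1] and [4, 1]: y[0] = 3×4 = 12; y[1] = 3×1 + 1×4 = 7; y[2] = 1×1 = 1 → [12, 7, 1]. Compare to given [12, 8, 1]: they differ at index 1: given 8, correct 7, so answer: No

No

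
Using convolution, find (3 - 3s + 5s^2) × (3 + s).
Ascending coefficients: a = [3, -3, 5], b = [3, 1]. c[0] = 3×3 = 9; c[1] = 3×1 + -3×3 = -6; c[2] = -3×1 + 5×3 = 12; c[3] = 5×1 = 5. Result coefficients: [9, -6, 12, 5] → 9 - 6s + 12s^2 + 5s^3

9 - 6s + 12s^2 + 5s^3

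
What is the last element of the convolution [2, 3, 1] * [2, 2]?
Use y[k] = Σ_i a[i]·b[k-i] at k=3. y[3] = 1×2 = 2

2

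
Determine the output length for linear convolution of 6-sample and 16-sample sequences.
Linear/full convolution length: m + n - 1 = 6 + 16 - 1 = 21

21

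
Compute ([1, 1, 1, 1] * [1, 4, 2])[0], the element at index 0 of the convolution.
Use y[k] = Σ_i a[i]·b[k-i] at k=0. y[0] = 1×1 = 1

1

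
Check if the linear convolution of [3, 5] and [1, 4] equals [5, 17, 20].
Recompute linear convolution of [3, 5] and [1, 4]: y[0] = 3×1 = 3; y[1] = 3×4 + 5×1 = 17; y[2] = 5×4 = 20 → [3, 17, 20]. Compare to given [5, 17, 20]: they differ at index 0: given 5, correct 3, so answer: No

No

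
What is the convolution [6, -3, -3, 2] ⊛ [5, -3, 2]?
y[0] = 6×5 = 30; y[1] = 6×-3 + -3×5 = -33; y[2] = 6×2 + -3×-3 + -3×5 = 6; y[3] = -3×2 + -3×-3 + 2×5 = 13; y[4] = -3×2 + 2×-3 = -12; y[5] = 2×2 = 4

[30, -33, 6, 13, -12, 4]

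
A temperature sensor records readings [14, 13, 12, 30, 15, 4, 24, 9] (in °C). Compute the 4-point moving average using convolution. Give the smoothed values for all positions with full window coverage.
4-point moving average kernel = [1, 1, 1, 1]. Apply in 'valid' mode (full window coverage): avg[0] = (14 + 13 + 12 + 30) / 4 = 17.25; avg[1] = (13 + 12 + 30 + 15) / 4 = 17.5; avg[2] = (12 + 30 + 15 + 4) / 4 = 15.25; avg[3] = (30 + 15 + 4 + 24) / 4 = 18.25; avg[4] = (15 + 4 + 24 + 9) / 4 = 13.0. Smoothed values: [17.25, 17.5, 15.25, 18.25, 13.0]

[17.25, 17.5, 15.25, 18.25, 13.0]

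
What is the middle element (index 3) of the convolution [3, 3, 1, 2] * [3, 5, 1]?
Use y[k] = Σ_i a[i]·b[k-i] at k=3. y[3] = 3×1 + 1×5 + 2×3 = 14

14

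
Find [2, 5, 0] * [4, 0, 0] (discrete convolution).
y[0] = 2×4 = 8; y[1] = 2×0 + 5×4 = 20; y[2] = 2×0 + 5×0 + 0×4 = 0; y[3] = 5×0 + 0×0 = 0; y[4] = 0×0 = 0

[8, 20, 0, 0, 0]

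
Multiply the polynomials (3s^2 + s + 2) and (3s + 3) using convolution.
Ascending coefficients: a = [2, 1, 3], b = [3, 3]. c[0] = 2×3 = 6; c[1] = 2×3 + 1×3 = 9; c[2] = 1×3 + 3×3 = 12; c[3] = 3×3 = 9. Result coefficients: [6, 9, 12, 9] → 9s^3 + 12s^2 + 9s + 6

9s^3 + 12s^2 + 9s + 6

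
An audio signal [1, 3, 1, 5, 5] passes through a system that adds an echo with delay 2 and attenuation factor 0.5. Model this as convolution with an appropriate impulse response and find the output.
Direct-path + delayed-attenuated-path model → impulse response h = [1, 0, 0.5] (1 at lag 0, 0.5 at lag 2). Output y[n] = x[n] + 0.5·x[n - 2] (with x[n] = 0 outside 0..4): y[0] = 1 + 0.5×0 = 1; y[1] = 3 + 0.5×0 = 3; y[2] = 1 + 0.5×1 = 1.5; y[3] = 5 + 0.5×3 = 6.5; y[4] = 5 + 0.5×1 = 5.5; y[5] = 0 + 0.5×5 = 2.5; y[6] = 0 + 0.5×5 = 2.5. So y = [1, 3, 1.5, 6.5, 5.5, 2.5, 2.5]

[1, 3, 1.5, 6.5, 5.5, 2.5, 2.5]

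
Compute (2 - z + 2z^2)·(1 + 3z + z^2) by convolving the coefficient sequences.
Ascending coefficients: a = [2, -1, 2], b = [1, 3, 1]. c[0] = 2×1 = 2; c[1] = 2×3 + -1×1 = 5; c[2] = 2×1 + -1×3 + 2×1 = 1; c[3] = -1×1 + 2×3 = 5; c[4] = 2×1 = 2. Result coefficients: [2, 5, 1, 5, 2] → 2 + 5z + z^2 + 5z^3 + 2z^4

2 + 5z + z^2 + 5z^3 + 2z^4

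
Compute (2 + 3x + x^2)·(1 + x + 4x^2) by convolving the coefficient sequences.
Ascending coefficients: a = [2, 3, 1], b = [1, 1, 4]. c[0] = 2×1 = 2; c[1] = 2×1 + 3×1 = 5; c[2] = 2×4 + 3×1 + 1×1 = 12; c[3] = 3×4 + 1×1 = 13; c[4] = 1×4 = 4. Result coefficients: [2, 5, 12, 13, 4] → 2 + 5x + 12x^2 + 13x^3 + 4x^4

2 + 5x + 12x^2 + 13x^3 + 4x^4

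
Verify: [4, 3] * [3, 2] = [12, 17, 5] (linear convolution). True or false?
Recompute linear convolution of [4, 3] and [3, 2]: y[0] = 4×3 = 12; y[1] = 4×2 + 3×3 = 17; y[2] = 3×2 = 6 → [12, 17, 6]. Compare to given [12, 17, 5]: they differ at index 2: given 5, correct 6, so answer: No

No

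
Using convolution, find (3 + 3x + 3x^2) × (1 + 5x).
Ascending coefficients: a = [3, 3, 3], b = [1, 5]. c[0] = 3×1 = 3; c[1] = 3×5 + 3×1 = 18; c[2] = 3×5 + 3×1 = 18; c[3] = 3×5 = 15. Result coefficients: [3, 18, 18, 15] → 3 + 18x + 18x^2 + 15x^3

3 + 18x + 18x^2 + 15x^3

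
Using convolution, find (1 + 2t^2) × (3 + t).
Ascending coefficients: a = [1, 0, 2], b = [3, 1]. c[0] = 1×3 = 3; c[1] = 1×1 + 0×3 = 1; c[2] = 0×1 + 2×3 = 6; c[3] = 2×1 = 2. Result coefficients: [3, 1, 6, 2] → 3 + t + 6t^2 + 2t^3

3 + t + 6t^2 + 2t^3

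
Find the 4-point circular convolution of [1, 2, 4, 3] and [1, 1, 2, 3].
Use y[k] = Σ_j f[j]·g[(k-j) mod 4]. y[0] = 1×1 + 2×3 + 4×2 + 3×1 = 18; y[1] = 1×1 + 2×1 + 4×3 + 3×2 = 21; y[2] = 1×2 + 2×1 + 4×1 + 3×3 = 17; y[3] = 1×3 + 2×2 + 4×1 + 3×1 = 14. Result: [18, 21, 17, 14]

[18, 21, 17, 14]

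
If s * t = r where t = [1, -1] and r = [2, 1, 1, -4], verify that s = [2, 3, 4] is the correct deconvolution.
Forward-compute [2, 3, 4] * [1, -1]: r[0] = 2×1 = 2; r[1] = 2×-1 + 3×1 = 1; r[2] = 3×-1 + 4×1 = 1; r[3] = 4×-1 = -4 → [2, 1, 1, -4]. Matches given r = [2, 1, 1, -4], so verified.

Verified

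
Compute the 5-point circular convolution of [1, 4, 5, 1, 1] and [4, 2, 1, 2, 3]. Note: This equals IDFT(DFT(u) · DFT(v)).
Either evaluate y[k] = Σ_j u[j]·v[(k-j) mod 5] directly, or use IDFT(DFT(u) · DFT(v)). y[0] = 1×4 + 4×3 + 5×2 + 1×1 + 1×2 = 29; y[1] = 1×2 + 4×4 + 5×3 + 1×2 + 1×1 = 36; y[2] = 1×1 + 4×2 + 5×4 + 1×3 + 1×2 = 34; y[3] = 1×2 + 4×1 + 5×2 + 1×4 + 1×3 = 23; y[4] = 1×3 + 4×2 + 5×1 + 1×2 + 1×4 = 22. Result: [29, 36, 34, 23, 22]

[29, 36, 34, 23, 22]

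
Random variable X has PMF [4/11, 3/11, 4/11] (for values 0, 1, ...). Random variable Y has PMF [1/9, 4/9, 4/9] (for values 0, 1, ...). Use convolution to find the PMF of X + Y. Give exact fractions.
P(X+Y=k) = Σ_i P(X=i)·P(Y=k-i) — a convolution of [4/11, 3/11, 4/11] and [1/9, 4/9, 4/9]. P(X+Y=0) = (4/11)×(1/9) = 4/99; P(X+Y=1) = (4/11)×(4/9) + (3/11)×(1/9) = 16/99 + 1/33 = 19/99; P(X+Y=2) = (4/11)×(4/9) + (3/11)×(4/9) + (4/11)×(1/9) = 16/99 + 4/33 + 4/99 = 32/99; P(X+Y=3) = (3/11)×(4/9) + (4/11)×(4/9) = 4/33 + 16/99 = 28/99; P(X+Y=4) = (4/11)×(4/9) = 16/99. PMF: [4/99, 19/99, 32/99, 28/99, 16/99] (sums to 1 ✓)

[4/99, 19/99, 32/99, 28/99, 16/99]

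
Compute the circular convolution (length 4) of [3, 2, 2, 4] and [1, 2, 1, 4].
Use y[k] = Σ_j a[j]·b[(k-j) mod 4]. y[0] = 3×1 + 2×4 + 2×1 + 4×2 = 21; y[1] = 3×2 + 2×1 + 2×4 + 4×1 = 20; y[2] = 3×1 + 2×2 + 2×1 + 4×4 = 25; y[3] = 3×4 + 2×1 + 2×2 + 4×1 = 22. Result: [21, 20, 25, 22]

[21, 20, 25, 22]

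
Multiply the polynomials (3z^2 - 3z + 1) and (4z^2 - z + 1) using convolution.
Ascending coefficients: a = [1, -3, 3], b = [1, -1, 4]. c[0] = 1×1 = 1; c[1] = 1×-1 + -3×1 = -4; c[2] = 1×4 + -3×-1 + 3×1 = 10; c[3] = -3×4 + 3×-1 = -15; c[4] = 3×4 = 12. Result coefficients: [1, -4, 10, -15, 12] → 12z^4 - 15z^3 + 10z^2 - 4z + 1

12z^4 - 15z^3 + 10z^2 - 4z + 1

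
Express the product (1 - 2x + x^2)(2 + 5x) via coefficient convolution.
Ascending coefficients: a = [1, -2, 1], b = [2, 5]. c[0] = 1×2 = 2; c[1] = 1×5 + -2×2 = 1; c[2] = -2×5 + 1×2 = -8; c[3] = 1×5 = 5. Result coefficients: [2, 1, -8, 5] → 2 + x - 8x^2 + 5x^3

2 + x - 8x^2 + 5x^3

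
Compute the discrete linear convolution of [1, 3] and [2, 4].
y[0] = 1×2 = 2; y[1] = 1×4 + 3×2 = 10; y[2] = 3×4 = 12

[2, 10, 12]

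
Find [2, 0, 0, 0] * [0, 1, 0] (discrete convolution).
y[0] = 2×0 = 0; y[1] = 2×1 + 0×0 = 2; y[2] = 2×0 + 0×1 + 0×0 = 0; y[3] = 0×0 + 0×1 + 0×0 = 0; y[4] = 0×0 + 0×1 = 0; y[5] = 0×0 = 0

[0, 2, 0, 0, 0, 0]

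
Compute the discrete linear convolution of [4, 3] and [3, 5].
y[0] = 4×3 = 12; y[1] = 4×5 + 3×3 = 29; y[2] = 3×5 = 15

[12, 29, 15]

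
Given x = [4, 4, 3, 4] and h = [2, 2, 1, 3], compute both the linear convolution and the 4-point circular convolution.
Linear: y_lin[0] = 4×2 = 8; y_lin[1] = 4×2 + 4×2 = 16; y_lin[2] = 4×1 + 4×2 + 3×2 = 18; y_lin[3] = 4×3 + 4×1 + 3×2 + 4×2 = 30; y_lin[4] = 4×3 + 3×1 + 4×2 = 23; y_lin[5] = 3×3 + 4×1 = 13; y_lin[6] = 4×3 = 12 → [8, 16, 18, 30, 23, 13, 12]. Circular (length 4): y[0] = 4×2 + 4×3 + 3×1 + 4×2 = 31; y[1] = 4×2 + 4×2 + 3×3 + 4×1 = 29; y[2] = 4×1 + 4×2 + 3×2 + 4×3 = 30; y[3] = 4×3 + 4×1 + 3×2 + 4×2 = 30 → [31, 29, 30, 30]

Linear: [8, 16, 18, 30, 23, 13, 12], Circular: [31, 29, 30, 30]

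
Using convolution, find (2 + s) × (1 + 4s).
Ascending coefficients: a = [2, 1], b = [1, 4]. c[0] = 2×1 = 2; c[1] = 2×4 + 1×1 = 9; c[2] = 1×4 = 4. Result coefficients: [2, 9, 4] → 2 + 9s + 4s^2

2 + 9s + 4s^2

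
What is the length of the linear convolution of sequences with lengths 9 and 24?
Linear/full convolution length: m + n - 1 = 9 + 24 - 1 = 32

32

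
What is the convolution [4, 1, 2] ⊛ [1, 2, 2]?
y[0] = 4×1 = 4; y[1] = 4×2 + 1×1 = 9; y[2] = 4×2 + 1×2 + 2×1 = 12; y[3] = 1×2 + 2×2 = 6; y[4] = 2×2 = 4

[4, 9, 12, 6, 4]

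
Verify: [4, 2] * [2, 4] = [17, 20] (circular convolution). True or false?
Recompute circular convolution of [4, 2] and [2, 4]: y[0] = 4×2 + 2×4 = 16; y[1] = 4×4 + 2×2 = 20 → [16, 20]. Compare to given [17, 20]: they differ at index 0: given 17, correct 16, so answer: No

No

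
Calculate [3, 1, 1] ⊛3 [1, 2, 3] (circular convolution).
Use y[k] = Σ_j a[j]·b[(k-j) mod 3]. y[0] = 3×1 + 1×3 + 1×2 = 8; y[1] = 3×2 + 1×1 + 1×3 = 10; y[2] = 3×3 + 1×2 + 1×1 = 12. Result: [8, 10, 12]

[8, 10, 12]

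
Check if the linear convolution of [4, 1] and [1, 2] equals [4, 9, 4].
Recompute linear convolution of [4, 1] and [1, 2]: y[0] = 4×1 = 4; y[1] = 4×2 + 1×1 = 9; y[2] = 1×2 = 2 → [4, 9, 2]. Compare to given [4, 9, 4]: they differ at index 2: given 4, correct 2, so answer: No

No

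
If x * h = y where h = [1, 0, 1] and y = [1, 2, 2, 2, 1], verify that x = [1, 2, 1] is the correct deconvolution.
Forward-compute [1, 2, 1] * [1, 0, 1]: y[0] = 1×1 = 1; y[1] = 1×0 + 2×1 = 2; y[2] = 1×1 + 2×0 + 1×1 = 2; y[3] = 2×1 + 1×0 = 2; y[4] = 1×1 = 1 → [1, 2, 2, 2, 1]. Matches given y = [1, 2, 2, 2, 1], so verified.

Verified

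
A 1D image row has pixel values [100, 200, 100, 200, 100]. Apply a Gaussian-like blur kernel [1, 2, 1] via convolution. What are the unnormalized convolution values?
Convolve image row [100, 200, 100, 200, 100] with kernel [1, 2, 1]: y[0] = 100×1 = 100; y[1] = 100×2 + 200×1 = 400; y[2] = 100×1 + 200×2 + 100×1 = 600; y[3] = 200×1 + 100×2 + 200×1 = 600; y[4] = 100×1 + 200×2 + 100×1 = 600; y[5] = 200×1 + 100×2 = 400; y[6] = 100×1 = 100 → [100, 400, 600, 600, 600, 400, 100]. Normalization factor = sum(kernel) = 4.

[100, 400, 600, 600, 600, 400, 100]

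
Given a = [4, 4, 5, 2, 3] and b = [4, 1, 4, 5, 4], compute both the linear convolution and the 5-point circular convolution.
Linear: y_lin[0] = 4×4 = 16; y_lin[1] = 4×1 + 4×4 = 20; y_lin[2] = 4×4 + 4×1 + 5×4 = 40; y_lin[3] = 4×5 + 4×4 + 5×1 + 2×4 = 49; y_lin[4] = 4×4 + 4×5 + 5×4 + 2×1 + 3×4 = 70; y_lin[5] = 4×4 + 5×5 + 2×4 + 3×1 = 52; y_lin[6] = 5×4 + 2×5 + 3×4 = 42; y_lin[7] = 2×4 + 3×5 = 23; y_lin[8] = 3×4 = 12 → [16, 20, 40, 49, 70, 52, 42, 23, 12]. Circular (length 5): y[0] = 4×4 + 4×4 + 5×5 + 2×4 + 3×1 = 68; y[1] = 4×1 + 4×4 + 5×4 + 2×5 + 3×4 = 62; y[2] = 4×4 + 4×1 + 5×4 + 2×4 + 3×5 = 63; y[3] = 4×5 + 4×4 + 5×1 + 2×4 + 3×4 = 61; y[4] = 4×4 + 4×5 + 5×4 + 2×1 + 3×4 = 70 → [68, 62, 63, 61, 70]

Linear: [16, 20, 40, 49, 70, 52, 42, 23, 12], Circular: [68, 62, 63, 61, 70]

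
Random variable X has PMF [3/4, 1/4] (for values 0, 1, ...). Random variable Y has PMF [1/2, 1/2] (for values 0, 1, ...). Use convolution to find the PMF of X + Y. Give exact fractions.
P(X+Y=k) = Σ_i P(X=i)·P(Y=k-i) — a convolution of [3/4, 1/4] and [1/2, 1/2]. P(X+Y=0) = (3/4)×(1/2) = 3/8; P(X+Y=1) = (3/4)×(1/2) + (1/4)×(1/2) = 3/8 + 1/8 = 1/2; P(X+Y=2) = (1/4)×(1/2) = 1/8. PMF: [3/8, 1/2, 1/8] (sums to 1 ✓)

[3/8, 1/2, 1/8]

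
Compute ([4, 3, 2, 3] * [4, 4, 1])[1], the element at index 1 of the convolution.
Use y[k] = Σ_i a[i]·b[k-i] at k=1. y[1] = 4×4 + 3×4 = 28

28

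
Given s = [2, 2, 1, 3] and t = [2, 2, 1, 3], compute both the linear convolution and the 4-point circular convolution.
Linear: y_lin[0] = 2×2 = 4; y_lin[1] = 2×2 + 2×2 = 8; y_lin[2] = 2×1 + 2×2 + 1×2 = 8; y_lin[3] = 2×3 + 2×1 + 1×2 + 3×2 = 16; y_lin[4] = 2×3 + 1×1 + 3×2 = 13; y_lin[5] = 1×3 + 3×1 = 6; y_lin[6] = 3×3 = 9 → [4, 8, 8, 16, 13, 6, 9]. Circular (length 4): y[0] = 2×2 + 2×3 + 1×1 + 3×2 = 17; y[1] = 2×2 + 2×2 + 1×3 + 3×1 = 14; y[2] = 2×1 + 2×2 + 1×2 + 3×3 = 17; y[3] = 2×3 + 2×1 + 1×2 + 3×2 = 16 → [17, 14, 17, 16]

Linear: [4, 8, 8, 16, 13, 6, 9], Circular: [17, 14, 17, 16]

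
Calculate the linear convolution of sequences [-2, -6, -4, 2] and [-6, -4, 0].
y[0] = -2×-6 = 12; y[1] = -2×-4 + -6×-6 = 44; y[2] = -2×0 + -6×-4 + -4×-6 = 48; y[3] = -6×0 + -4×-4 + 2×-6 = 4; y[4] = -4×0 + 2×-4 = -8; y[5] = 2×0 = 0

[12, 44, 48, 4, -8, 0]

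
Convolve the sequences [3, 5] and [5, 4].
y[0] = 3×5 = 15; y[1] = 3×4 + 5×5 = 37; y[2] = 5×4 = 20

[15, 37, 20]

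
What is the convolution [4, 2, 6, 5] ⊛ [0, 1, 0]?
y[0] = 4×0 = 0; y[1] = 4×1 + 2×0 = 4; y[2] = 4×0 + 2×1 + 6×0 = 2; y[3] = 2×0 + 6×1 + 5×0 = 6; y[4] = 6×0 + 5×1 = 5; y[5] = 5×0 = 0

[0, 4, 2, 6, 5, 0]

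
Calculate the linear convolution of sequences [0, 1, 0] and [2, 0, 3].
y[0] = 0×2 = 0; y[1] = 0×0 + 1×2 = 2; y[2] = 0×3 + 1×0 + 0×2 = 0; y[3] = 1×3 + 0×0 = 3; y[4] = 0×3 = 0

[0, 2, 0, 3, 0]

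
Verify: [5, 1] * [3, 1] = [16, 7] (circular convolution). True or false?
Recompute circular convolution of [5, 1] and [3, 1]: y[0] = 5×3 + 1×1 = 16; y[1] = 5×1 + 1×3 = 8 → [16, 8]. Compare to given [16, 7]: they differ at index 1: given 7, correct 8, so answer: No

No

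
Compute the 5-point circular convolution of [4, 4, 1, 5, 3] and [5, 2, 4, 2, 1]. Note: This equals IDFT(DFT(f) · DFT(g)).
Either evaluate y[k] = Σ_j f[j]·g[(k-j) mod 5] directly, or use IDFT(DFT(f) · DFT(g)). y[0] = 4×5 + 4×1 + 1×2 + 5×4 + 3×2 = 52; y[1] = 4×2 + 4×5 + 1×1 + 5×2 + 3×4 = 51; y[2] = 4×4 + 4×2 + 1×5 + 5×1 + 3×2 = 40; y[3] = 4×2 + 4×4 + 1×2 + 5×5 + 3×1 = 54; y[4] = 4×1 + 4×2 + 1×4 + 5×2 + 3×5 = 41. Result: [52, 51, 40, 54, 41]

[52, 51, 40, 54, 41]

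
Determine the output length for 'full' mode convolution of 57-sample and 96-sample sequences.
Linear/full convolution length: m + n - 1 = 57 + 96 - 1 = 152

152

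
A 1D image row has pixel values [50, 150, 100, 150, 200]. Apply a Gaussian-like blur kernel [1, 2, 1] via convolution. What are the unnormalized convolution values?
Convolve image row [50, 150, 100, 150, 200] with kernel [1, 2, 1]: y[0] = 50×1 = 50; y[1] = 50×2 + 150×1 = 250; y[2] = 50×1 + 150×2 + 100×1 = 450; y[3] = 150×1 + 100×2 + 150×1 = 500; y[4] = 100×1 + 150×2 + 200×1 = 600; y[5] = 150×1 + 200×2 = 550; y[6] = 200×1 = 200 → [50, 250, 450, 500, 600, 550, 200]. Normalization factor = sum(kernel) = 4.

[50, 250, 450, 500, 600, 550, 200]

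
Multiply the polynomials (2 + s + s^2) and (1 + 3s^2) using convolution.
Ascending coefficients: a = [2, 1, 1], b = [1, 0, 3]. c[0] = 2×1 = 2; c[1] = 2×0 + 1×1 = 1; c[2] = 2×3 + 1×0 + 1×1 = 7; c[3] = 1×3 + 1×0 = 3; c[4] = 1×3 = 3. Result coefficients: [2, 1, 7, 3, 3] → 2 + s + 7s^2 + 3s^3 + 3s^4

2 + s + 7s^2 + 3s^3 + 3s^4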